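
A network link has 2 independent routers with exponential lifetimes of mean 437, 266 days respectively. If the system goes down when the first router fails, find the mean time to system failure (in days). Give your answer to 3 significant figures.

The first failure time is exponential with rate Σλ_i = 1/437 + 1/266 = 0.00604773 per day.
E[min] = 1/Σλ = 1/0.00604773 = 165.351 days.

165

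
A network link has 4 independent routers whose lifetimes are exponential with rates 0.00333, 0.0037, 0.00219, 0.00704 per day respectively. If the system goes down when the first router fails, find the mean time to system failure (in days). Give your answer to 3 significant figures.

The time to first failure is exponential with rate Σλ = 0.00333 + 0.0037 + 0.00219 + 0.00704 = 0.01626.
E[min] = 1/Σλ = 1/0.01626 = 61.5006 days.

61.5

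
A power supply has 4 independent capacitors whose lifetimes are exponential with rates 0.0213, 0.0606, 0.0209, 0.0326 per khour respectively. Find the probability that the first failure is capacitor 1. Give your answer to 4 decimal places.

The time to first failure is exponential with rate Σλ = 0.0213 + 0.0606 + 0.0209 + 0.0326 = 0.1354.
P(capacitor 1 first) = λ_1/Σλ = 0.0213/0.1354 ≈ 0.1573.

0.1573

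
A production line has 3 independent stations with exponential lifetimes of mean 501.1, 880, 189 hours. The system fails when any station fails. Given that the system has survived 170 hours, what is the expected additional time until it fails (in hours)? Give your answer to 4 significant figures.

118.7

First-failure rate Σλ = 1/501.1 + 1/880 + 1/189 = 0.00842298.
By memorylessness the expected residual is 1/Σλ = 118.723 hours, regardless of the 170 already elapsed.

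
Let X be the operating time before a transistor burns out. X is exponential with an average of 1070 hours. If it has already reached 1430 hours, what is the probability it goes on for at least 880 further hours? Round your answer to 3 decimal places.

0.439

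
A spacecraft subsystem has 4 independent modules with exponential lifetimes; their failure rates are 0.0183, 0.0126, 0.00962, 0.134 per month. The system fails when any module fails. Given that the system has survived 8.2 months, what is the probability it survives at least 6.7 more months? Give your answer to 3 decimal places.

0.311

Time to first failure ~ Exp(Σλ) with Σλ = 0.17452.
By memorylessness, P(T > 8.2+6.7 | T > 8.2) = P(T > 6.7) = e^(−0.17452·6.7) ≈ 0.311.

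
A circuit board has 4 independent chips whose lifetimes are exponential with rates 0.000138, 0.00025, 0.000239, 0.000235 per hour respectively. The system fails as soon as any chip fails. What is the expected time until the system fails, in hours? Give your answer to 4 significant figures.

1160

The time to first failure is exponential with rate Σλ = 0.000138 + 0.00025 + 0.000239 + 0.000235 = 0.000862.
E[min] = 1/Σλ = 1/0.000862 = 1160.09 hours.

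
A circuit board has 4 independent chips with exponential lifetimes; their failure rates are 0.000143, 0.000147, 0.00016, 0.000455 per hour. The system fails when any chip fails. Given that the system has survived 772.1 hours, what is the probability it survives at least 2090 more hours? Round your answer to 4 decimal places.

0.1509

Time to first failure ~ Exp(Σλ) with Σλ = 0.000905.
By memorylessness, P(T > 772.1+2090 | T > 772.1) = P(T > 2090) = e^(−0.000905·2090) ≈ 0.1509.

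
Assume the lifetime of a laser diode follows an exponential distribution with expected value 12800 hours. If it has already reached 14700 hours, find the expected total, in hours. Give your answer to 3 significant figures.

27500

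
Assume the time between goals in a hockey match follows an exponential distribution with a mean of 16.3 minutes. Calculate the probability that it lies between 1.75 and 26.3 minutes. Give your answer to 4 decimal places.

0.6990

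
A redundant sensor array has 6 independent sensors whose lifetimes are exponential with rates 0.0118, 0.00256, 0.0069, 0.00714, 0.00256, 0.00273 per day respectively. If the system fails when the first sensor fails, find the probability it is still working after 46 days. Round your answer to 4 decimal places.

The time to first failure is exponential with rate Σλ = 0.0118 + 0.00256 + 0.0069 + 0.00714 + 0.00256 + 0.00273 = 0.03369.
P(min > 46) = e^(−0.03369·46) = e^(−1.5497) ≈ 0.2123.

0.2123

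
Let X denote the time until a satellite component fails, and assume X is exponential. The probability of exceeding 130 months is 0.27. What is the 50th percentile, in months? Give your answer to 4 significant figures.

68.82

e^(−λ·130) = 0.27 ⇒ λ = −ln(0.27)/130 = 0.0100718.
50th percentile: 1 − e^(−λt) = 0.5, t = −ln(0.5)/λ = 68.8206 months.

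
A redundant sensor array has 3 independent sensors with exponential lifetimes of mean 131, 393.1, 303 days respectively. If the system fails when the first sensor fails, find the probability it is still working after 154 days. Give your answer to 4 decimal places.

0.1255

The first failure time is exponential with rate Σλ_i = 1/131 + 1/393.1 + 1/303 = 0.0134778 per day.
P(min > 154) = e^(−0.0134778·154) = e^(−2.0756) ≈ 0.1255.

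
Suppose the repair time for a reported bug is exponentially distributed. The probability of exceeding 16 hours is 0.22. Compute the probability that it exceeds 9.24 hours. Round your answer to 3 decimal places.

0.417

e^(−λ·16) = 0.22 ⇒ λ = −ln(0.22)/16 = 0.094633.
P(X > 9.24) = e^(−0.094633·9.24) = e^(−0.87441) ≈ 0.417.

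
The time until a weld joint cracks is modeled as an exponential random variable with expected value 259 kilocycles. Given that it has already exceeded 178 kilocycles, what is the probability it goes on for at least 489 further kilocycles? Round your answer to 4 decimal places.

0.1514

The rate is λ = 1/259 = 0.003861 per kilocycle.
The exponential is memoryless, so the remaining time is again Exp(λ): the condition X > 178 is irrelevant.
P(X > 489) = e^(−1.888) ≈ 0.1514.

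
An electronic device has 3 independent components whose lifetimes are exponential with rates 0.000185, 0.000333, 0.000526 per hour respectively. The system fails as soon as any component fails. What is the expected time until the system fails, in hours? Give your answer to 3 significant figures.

958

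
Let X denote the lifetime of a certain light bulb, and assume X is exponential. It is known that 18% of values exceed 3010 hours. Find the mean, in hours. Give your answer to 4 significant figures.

e^(−λ·3010) = 0.18 ⇒ λ = −ln(0.18)/3010 = 0.0005697.
Mean = 1/λ = 1755.31 hours.

1755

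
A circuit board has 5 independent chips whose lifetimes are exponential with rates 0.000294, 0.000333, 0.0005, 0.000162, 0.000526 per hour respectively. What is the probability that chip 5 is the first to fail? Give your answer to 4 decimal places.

The time to first failure is exponential with rate Σλ = 0.000294 + 0.000333 + 0.0005 + 0.000162 + 0.000526 = 0.001815.
P(chip 5 first) = λ_5/Σλ = 0.000526/0.001815 ≈ 0.2898.

0.2898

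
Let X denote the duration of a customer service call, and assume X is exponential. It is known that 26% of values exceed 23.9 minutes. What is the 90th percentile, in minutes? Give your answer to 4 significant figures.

e^(−λ·23.9) = 0.26 ⇒ λ = −ln(0.26)/23.9 = 0.0563629.
90th percentile: 1 − e^(−λt) = 0.9, t = −ln(0.1)/λ = 40.8528 minutes.

40.85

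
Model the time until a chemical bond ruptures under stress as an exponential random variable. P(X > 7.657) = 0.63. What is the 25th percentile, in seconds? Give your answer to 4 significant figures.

4.768

e^(−λ·7.657) = 0.63 ⇒ λ = −ln(0.63)/7.657 = 0.0603416.
25th percentile: 1 − e^(−λt) = 0.25, t = −ln(0.75)/λ = 4.76756 seconds.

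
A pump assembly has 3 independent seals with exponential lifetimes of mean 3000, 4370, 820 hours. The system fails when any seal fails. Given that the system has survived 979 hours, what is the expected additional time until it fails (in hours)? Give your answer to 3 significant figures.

First-failure rate Σλ = 1/3000 + 1/4370 + 1/820 = 0.00178168.
By memorylessness the expected residual is 1/Σλ = 561.268 hours, regardless of the 979 already elapsed.

561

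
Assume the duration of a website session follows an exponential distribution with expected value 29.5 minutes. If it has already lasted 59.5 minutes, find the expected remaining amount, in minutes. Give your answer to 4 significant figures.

The rate is λ = 1/29.5 = 0.0338983 per minute.
By memorylessness, the remaining amount past any threshold is again Exp(λ) with mean 1/λ = 29.5 minutes.

29.50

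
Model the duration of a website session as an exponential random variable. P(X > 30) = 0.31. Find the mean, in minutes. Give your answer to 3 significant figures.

25.6

e^(−λ·30) = 0.31 ⇒ λ = −ln(0.31)/30 = 0.0390394.
Mean = 1/λ = 25.6151 minutes.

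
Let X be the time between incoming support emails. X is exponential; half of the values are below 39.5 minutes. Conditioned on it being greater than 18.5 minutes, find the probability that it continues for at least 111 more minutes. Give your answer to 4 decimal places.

0.1426

For an exponential, median = ln(2)/λ, so λ = ln 2 / 39.5 = 0.017548 per minute.
The exponential is memoryless, so the remaining time is again Exp(λ): the condition X > 18.5 is irrelevant.
P(X > 111) = e^(−1.9478) ≈ 0.1426.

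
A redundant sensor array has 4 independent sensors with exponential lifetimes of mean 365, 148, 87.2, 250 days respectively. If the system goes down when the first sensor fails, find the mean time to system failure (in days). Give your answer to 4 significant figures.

The first failure time is exponential with rate Σλ_i = 1/365 + 1/148 + 1/87.2 + 1/250 = 0.0249644 per day.
E[min] = 1/Σλ = 1/0.0249644 = 40.0571 days.

40.06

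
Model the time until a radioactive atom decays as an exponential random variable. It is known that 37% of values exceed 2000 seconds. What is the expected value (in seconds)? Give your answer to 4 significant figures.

2012

e^(−λ·2000) = 0.37 ⇒ λ = −ln(0.37)/2000 = 0.000497126.
Mean = 1/λ = 2011.56 seconds.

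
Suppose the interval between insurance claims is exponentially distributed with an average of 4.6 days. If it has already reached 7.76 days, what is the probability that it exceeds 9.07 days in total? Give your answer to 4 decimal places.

The rate is λ = 1/4.6 = 0.217391 per day.
The exponential is memoryless, so the remaining time is again Exp(λ): the condition X > 7.76 is irrelevant.
P(X > 1.31) = e^(−0.28478) ≈ 0.7522.

0.7522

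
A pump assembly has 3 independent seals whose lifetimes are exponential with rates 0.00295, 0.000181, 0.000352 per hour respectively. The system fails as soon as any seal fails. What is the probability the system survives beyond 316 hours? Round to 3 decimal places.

0.333

The time to first failure is exponential with rate Σλ = 0.00295 + 0.000181 + 0.000352 = 0.003483.
P(min > 316) = e^(−0.003483·316) = e^(−1.1006) ≈ 0.333.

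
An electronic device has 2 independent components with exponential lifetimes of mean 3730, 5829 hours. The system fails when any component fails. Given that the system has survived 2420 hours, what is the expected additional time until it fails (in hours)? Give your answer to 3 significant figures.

First-failure rate Σλ = 1/3730 + 1/5829 = 0.000439653.
By memorylessness the expected residual is 1/Σλ = 2274.52 hours, regardless of the 2420 already elapsed.

2270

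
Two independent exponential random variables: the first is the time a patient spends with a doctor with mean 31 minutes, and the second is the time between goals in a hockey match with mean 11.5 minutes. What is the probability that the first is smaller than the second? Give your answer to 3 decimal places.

0.271

λ_1 = 1/31 = 0.0322581, λ_2 = 1/11.5 = 0.0869565.
For independent exponentials, P(the first < the second) = λ_1/(λ_1+λ_2) = 0.0322581/0.119215 ≈ 0.271.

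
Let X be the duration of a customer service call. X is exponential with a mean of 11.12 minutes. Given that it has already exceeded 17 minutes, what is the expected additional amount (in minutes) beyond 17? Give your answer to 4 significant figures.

The rate is λ = 1/11.12 = 0.0899281 per minute.
By memorylessness, the remaining amount past any threshold is again Exp(λ) with mean 1/λ = 11.12 minutes.

11.12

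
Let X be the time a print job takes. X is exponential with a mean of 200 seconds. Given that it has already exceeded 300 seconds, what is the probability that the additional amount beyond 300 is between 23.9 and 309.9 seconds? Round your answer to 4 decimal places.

0.6750

The rate is λ = 1/200 = 0.005 per second.
Memoryless: the residual past 300 is again Exp(λ).
P(23.9 < residual < 309.9) = e^(−λ·23.9) − e^(−λ·309.9) = 0.88736 − 0.21235 ≈ 0.6750.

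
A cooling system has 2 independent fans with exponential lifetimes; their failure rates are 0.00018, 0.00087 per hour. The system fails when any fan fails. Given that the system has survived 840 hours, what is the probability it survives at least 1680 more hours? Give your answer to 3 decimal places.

0.171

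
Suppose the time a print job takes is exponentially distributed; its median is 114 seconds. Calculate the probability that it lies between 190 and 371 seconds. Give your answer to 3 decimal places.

0.210

For an exponential, median = ln(2)/λ, so λ = ln 2 / 114 = 0.00608024 per second.
P(190 < X < 371) = e^(−λ·190) − e^(−λ·371) = 0.31498 − 0.10479 ≈ 0.210.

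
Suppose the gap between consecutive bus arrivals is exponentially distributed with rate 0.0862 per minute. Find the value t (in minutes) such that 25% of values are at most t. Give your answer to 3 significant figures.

3.34

Set 1 − e^(−λt) = 0.25, so t = −ln(0.75)/λ = 0.28768/0.0862 ≈ 3.33738 minutes.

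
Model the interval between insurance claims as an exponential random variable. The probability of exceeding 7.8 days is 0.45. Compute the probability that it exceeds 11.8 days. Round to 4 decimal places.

e^(−λ·7.8) = 0.45 ⇒ λ = −ln(0.45)/7.8 = 0.102373.
P(X > 11.8) = e^(−0.102373·11.8) = e^(−1.208) ≈ 0.2988.

0.2988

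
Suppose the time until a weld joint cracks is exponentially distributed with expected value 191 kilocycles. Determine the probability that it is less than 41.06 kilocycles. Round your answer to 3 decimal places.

0.193

The rate is λ = 1/191 = 0.0052356 per kilocycle.
P(X ≤ 41.06) = 1 − e^(−λ·41.06) = 1 − e^(−0.21497) ≈ 0.193.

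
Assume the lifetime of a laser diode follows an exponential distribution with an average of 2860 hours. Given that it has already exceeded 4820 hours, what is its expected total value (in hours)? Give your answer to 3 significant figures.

The rate is λ = 1/2860 = 0.00034965 per hour.
By memorylessness, E[X | X > 4820] = 4820 + 1/λ = 4820 + 2860 = 7680 hours.

7680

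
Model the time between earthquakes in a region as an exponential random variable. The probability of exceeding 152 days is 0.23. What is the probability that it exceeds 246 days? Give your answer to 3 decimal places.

e^(−λ·152) = 0.23 ⇒ λ = −ln(0.23)/152 = 0.00966892.
P(X > 246) = e^(−0.00966892·246) = e^(−2.3786) ≈ 0.093.

0.093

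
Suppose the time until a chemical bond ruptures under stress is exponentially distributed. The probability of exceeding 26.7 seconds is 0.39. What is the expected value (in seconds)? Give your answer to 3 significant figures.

28.4

e^(−λ·26.7) = 0.39 ⇒ λ = −ln(0.39)/26.7 = 0.0352662.
Mean = 1/λ = 28.3557 seconds.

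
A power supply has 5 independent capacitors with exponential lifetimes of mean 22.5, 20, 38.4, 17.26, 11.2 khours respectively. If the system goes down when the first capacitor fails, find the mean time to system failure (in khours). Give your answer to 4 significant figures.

3.735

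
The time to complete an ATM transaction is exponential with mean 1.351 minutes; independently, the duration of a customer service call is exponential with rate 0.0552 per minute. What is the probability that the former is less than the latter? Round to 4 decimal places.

λ_1 = 1/1.351 = 0.740192, λ_2 = 0.0552.
For independent exponentials, P(the former < the latter) = λ_1/(λ_1+λ_2) = 0.740192/0.795392 ≈ 0.9306.

0.9306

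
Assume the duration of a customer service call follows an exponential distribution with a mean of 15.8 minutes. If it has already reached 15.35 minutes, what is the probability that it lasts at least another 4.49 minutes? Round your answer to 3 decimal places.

The rate is λ = 1/15.8 = 0.0632911 per minute.
P(X > s+t | X > s) = e^(−λ(s+t))/e^(−λs) = e^(−λt), independent of s = 15.35.
P(X > 4.49) = e^(−0.28418) ≈ 0.753.

0.753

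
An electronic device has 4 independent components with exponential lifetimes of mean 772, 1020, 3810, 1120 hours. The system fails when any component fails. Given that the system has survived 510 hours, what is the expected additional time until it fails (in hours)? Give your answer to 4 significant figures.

291.5

First-failure rate Σλ = 1/772 + 1/1020 + 1/3810 + 1/1120 = 0.00343105.
By memorylessness the expected residual is 1/Σλ = 291.456 hours, regardless of the 510 already elapsed.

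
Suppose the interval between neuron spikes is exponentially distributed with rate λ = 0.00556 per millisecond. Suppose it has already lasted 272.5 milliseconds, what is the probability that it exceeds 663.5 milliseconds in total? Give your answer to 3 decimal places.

0.114

P(X > s+t | X > s) = e^(−λ(s+t))/e^(−λs) = e^(−λt), independent of s = 272.5.
P(X > 391) = e^(−2.174) ≈ 0.114.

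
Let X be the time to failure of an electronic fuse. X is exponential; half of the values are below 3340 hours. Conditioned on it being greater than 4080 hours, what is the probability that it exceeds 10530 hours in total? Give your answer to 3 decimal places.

0.262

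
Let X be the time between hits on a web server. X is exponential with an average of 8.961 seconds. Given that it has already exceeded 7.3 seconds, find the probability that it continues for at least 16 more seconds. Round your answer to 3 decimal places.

The rate is λ = 1/8.961 = 0.111595 per second.
P(X > s+t | X > s) = e^(−λ(s+t))/e^(−λs) = e^(−λt), independent of s = 7.3.
P(X > 16) = e^(−1.7855) ≈ 0.168.

0.168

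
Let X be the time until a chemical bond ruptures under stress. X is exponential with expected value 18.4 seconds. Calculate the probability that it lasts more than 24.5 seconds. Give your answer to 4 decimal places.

The rate is λ = 1/18.4 = 0.0543478 per second.
P(X > 24.5) = e^(−λ·24.5) = e^(−1.3315) ≈ 0.2641.

0.2641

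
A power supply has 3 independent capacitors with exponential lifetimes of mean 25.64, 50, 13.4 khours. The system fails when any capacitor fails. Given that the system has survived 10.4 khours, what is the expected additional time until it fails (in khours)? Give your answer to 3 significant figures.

7.48

First-failure rate Σλ = 1/25.64 + 1/50 + 1/13.4 = 0.133628.
By memorylessness the expected residual is 1/Σλ = 7.48344 khours, regardless of the 10.4 already elapsed.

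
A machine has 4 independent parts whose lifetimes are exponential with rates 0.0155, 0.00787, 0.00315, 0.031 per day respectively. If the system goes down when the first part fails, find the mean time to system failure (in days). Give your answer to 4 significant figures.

17.39

The time to first failure is exponential with rate Σλ = 0.0155 + 0.00787 + 0.00315 + 0.031 = 0.05752.
E[min] = 1/Σλ = 1/0.05752 = 17.3853 days.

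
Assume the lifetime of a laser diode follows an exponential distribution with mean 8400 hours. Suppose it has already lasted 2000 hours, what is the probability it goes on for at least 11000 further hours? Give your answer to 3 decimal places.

0.270

The rate is λ = 1/8400 = 0.000119048 per hour.
The exponential is memoryless, so the remaining time is again Exp(λ): the condition X > 2000 is irrelevant.
P(X > 11000) = e^(−1.3095) ≈ 0.270.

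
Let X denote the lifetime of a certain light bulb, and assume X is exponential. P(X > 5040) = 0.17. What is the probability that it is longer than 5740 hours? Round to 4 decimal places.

e^(−λ·5040) = 0.17 ⇒ λ = −ln(0.17)/5040 = 0.000351579.
P(X > 5740) = e^(−0.000351579·5740) = e^(−2.0181) ≈ 0.1329.

0.1329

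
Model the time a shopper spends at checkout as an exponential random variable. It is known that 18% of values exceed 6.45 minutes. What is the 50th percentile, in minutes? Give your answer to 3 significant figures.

e^(−λ·6.45) = 0.18 ⇒ λ = −ln(0.18)/6.45 = 0.26586.
50th percentile: 1 − e^(−λt) = 0.5, t = −ln(0.5)/λ = 2.60719 minutes.

2.61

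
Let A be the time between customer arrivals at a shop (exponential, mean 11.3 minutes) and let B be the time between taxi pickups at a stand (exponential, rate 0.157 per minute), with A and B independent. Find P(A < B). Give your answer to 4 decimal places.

0.3605

λ_1 = 1/11.3 = 0.0884956, λ_2 = 0.157.
For independent exponentials, P(A < B) = λ_1/(λ_1+λ_2) = 0.0884956/0.245496 ≈ 0.3605.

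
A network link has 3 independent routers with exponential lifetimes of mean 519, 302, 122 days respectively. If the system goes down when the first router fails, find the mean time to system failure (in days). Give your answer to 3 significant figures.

The first failure time is exponential with rate Σλ_i = 1/519 + 1/302 + 1/122 = 0.0134348 per day.
E[min] = 1/Σλ = 1/0.0134348 = 74.4338 days.

74.4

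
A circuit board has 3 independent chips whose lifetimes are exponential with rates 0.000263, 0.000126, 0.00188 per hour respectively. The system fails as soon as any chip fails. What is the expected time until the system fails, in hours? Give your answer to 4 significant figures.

440.7

The time to first failure is exponential with rate Σλ = 0.000263 + 0.000126 + 0.00188 = 0.002269.
E[min] = 1/Σλ = 1/0.002269 = 440.723 hours.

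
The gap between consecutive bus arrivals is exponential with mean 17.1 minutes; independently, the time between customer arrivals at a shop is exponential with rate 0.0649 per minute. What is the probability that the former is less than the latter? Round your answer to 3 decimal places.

0.474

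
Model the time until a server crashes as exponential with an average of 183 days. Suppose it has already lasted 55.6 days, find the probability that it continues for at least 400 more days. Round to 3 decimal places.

0.112

The rate is λ = 1/183 = 0.00546448 per day.
P(X > s+t | X > s) = e^(−λ(s+t))/e^(−λs) = e^(−λt), independent of s = 55.6.
P(X > 400) = e^(−2.1858) ≈ 0.112.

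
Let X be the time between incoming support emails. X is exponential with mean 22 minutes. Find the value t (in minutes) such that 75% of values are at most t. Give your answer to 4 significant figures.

The rate is λ = 1/22 = 0.0454545 per minute.
Set 1 − e^(−λt) = 0.75, so t = −ln(0.25)/λ = 1.3863/0.0454545 ≈ 30.4985 minutes.

30.50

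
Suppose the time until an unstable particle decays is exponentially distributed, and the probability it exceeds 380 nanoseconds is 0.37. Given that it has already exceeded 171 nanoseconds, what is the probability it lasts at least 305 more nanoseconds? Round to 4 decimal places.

From e^(−λ·380) = 0.37, λ = −ln(0.37)/380 = 0.00261645.
Memoryless: P(X > 171+305 | X > 171) = P(X > 305) = e^(−0.00261645·305) ≈ 0.4502.

0.4502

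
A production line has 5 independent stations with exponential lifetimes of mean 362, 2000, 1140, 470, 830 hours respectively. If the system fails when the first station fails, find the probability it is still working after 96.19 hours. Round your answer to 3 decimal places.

The first failure time is exponential with rate Σλ_i = 1/362 + 1/2000 + 1/1140 + 1/470 + 1/830 = 0.0074721 per hour.
P(min > 96.19) = e^(−0.0074721·96.19) = e^(−0.71874) ≈ 0.487.

0.487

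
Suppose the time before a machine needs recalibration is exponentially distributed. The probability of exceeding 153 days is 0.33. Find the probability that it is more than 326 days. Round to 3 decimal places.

0.094

e^(−λ·153) = 0.33 ⇒ λ = −ln(0.33)/153 = 0.00724616.
P(X > 326) = e^(−0.00724616·326) = e^(−2.3622) ≈ 0.094.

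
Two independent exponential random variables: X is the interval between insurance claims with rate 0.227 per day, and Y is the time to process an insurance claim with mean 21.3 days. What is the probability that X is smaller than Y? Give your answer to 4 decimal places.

λ_1 = 0.227, λ_2 = 1/21.3 = 0.0469484.
For independent exponentials, P(X < Y) = λ_1/(λ_1+λ_2) = 0.227/0.273948 ≈ 0.8286.

0.8286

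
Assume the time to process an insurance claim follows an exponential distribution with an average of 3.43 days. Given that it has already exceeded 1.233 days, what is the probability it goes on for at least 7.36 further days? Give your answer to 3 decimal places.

0.117

The rate is λ = 1/3.43 = 0.291545 per day.
By the memoryless property, P(X > 1.233+7.36 | X > 1.233) = P(X > 7.36).
P(X > 7.36) = e^(−2.1458) ≈ 0.117.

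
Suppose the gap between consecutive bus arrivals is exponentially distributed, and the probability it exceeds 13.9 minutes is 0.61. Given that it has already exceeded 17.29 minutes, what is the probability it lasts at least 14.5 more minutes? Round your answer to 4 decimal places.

0.5971

From e^(−λ·13.9) = 0.61, λ = −ln(0.61)/13.9 = 0.0355609.
Memoryless: P(X > 17.29+14.5 | X > 17.29) = P(X > 14.5) = e^(−0.0355609·14.5) ≈ 0.5971.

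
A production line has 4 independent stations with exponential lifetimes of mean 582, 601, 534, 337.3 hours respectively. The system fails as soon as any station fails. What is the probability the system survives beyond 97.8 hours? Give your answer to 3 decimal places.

0.448

The first failure time is exponential with rate Σλ_i = 1/582 + 1/601 + 1/534 + 1/337.3 = 0.00821949 per hour.
P(min > 97.8) = e^(−0.00821949·97.8) = e^(−0.80387) ≈ 0.448.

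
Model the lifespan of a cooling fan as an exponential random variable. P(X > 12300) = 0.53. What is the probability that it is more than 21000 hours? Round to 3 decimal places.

e^(−λ·12300) = 0.53 ⇒ λ = −ln(0.53)/12300 = 0.0000516161.
P(X > 21000) = e^(−0.0000516161·21000) = e^(−1.0839) ≈ 0.338.

0.338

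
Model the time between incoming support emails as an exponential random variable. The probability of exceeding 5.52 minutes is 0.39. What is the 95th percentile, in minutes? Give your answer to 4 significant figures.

17.56

e^(−λ·5.52) = 0.39 ⇒ λ = −ln(0.39)/5.52 = 0.170581.
95th percentile: 1 − e^(−λt) = 0.95, t = −ln(0.05)/λ = 17.5619 minutes.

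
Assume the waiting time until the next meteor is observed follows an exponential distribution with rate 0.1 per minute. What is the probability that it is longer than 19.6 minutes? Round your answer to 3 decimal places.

0.141

P(X > 19.6) = e^(−λ·19.6) = e^(−1.96) ≈ 0.141.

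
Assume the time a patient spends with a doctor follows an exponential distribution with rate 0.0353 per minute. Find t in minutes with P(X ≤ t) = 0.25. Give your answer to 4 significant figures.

8.150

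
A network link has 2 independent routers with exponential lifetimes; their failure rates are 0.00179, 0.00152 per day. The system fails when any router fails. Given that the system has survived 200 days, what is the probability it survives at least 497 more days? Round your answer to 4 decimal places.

0.1930

Time to first failure ~ Exp(Σλ) with Σλ = 0.00331.
By memorylessness, P(T > 200+497 | T > 200) = P(T > 497) = e^(−0.00331·497) ≈ 0.1930.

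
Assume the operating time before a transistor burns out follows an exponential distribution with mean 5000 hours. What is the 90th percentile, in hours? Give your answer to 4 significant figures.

11510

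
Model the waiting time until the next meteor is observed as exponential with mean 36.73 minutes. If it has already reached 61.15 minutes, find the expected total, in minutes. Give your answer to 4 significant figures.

97.88

The rate is λ = 1/36.73 = 0.0272257 per minute.
By memorylessness, E[X | X > 61.15] = 61.15 + 1/λ = 61.15 + 36.73 = 97.88 minutes.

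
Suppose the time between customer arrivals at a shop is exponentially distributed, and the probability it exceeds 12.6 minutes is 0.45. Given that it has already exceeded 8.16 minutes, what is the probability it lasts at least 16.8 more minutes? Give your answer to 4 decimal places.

0.3448

From e^(−λ·12.6) = 0.45, λ = −ln(0.45)/12.6 = 0.0633736.
Memoryless: P(X > 8.16+16.8 | X > 8.16) = P(X > 16.8) = e^(−0.0633736·16.8) ≈ 0.3448.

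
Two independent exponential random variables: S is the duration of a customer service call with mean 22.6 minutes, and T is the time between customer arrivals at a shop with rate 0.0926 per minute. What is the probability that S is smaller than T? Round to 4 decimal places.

λ_1 = 1/22.6 = 0.0442478, λ_2 = 0.0926.
For independent exponentials, P(S < T) = λ_1/(λ_1+λ_2) = 0.0442478/0.136848 ≈ 0.3233.

0.3233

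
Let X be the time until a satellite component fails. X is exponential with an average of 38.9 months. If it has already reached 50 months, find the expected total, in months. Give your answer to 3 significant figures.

The rate is λ = 1/38.9 = 0.0257069 per month.
By memorylessness, E[X | X > 50] = 50 + 1/λ = 50 + 38.9 = 88.9 months.

88.9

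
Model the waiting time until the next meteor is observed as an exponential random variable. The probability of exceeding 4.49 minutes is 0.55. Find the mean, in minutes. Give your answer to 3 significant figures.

7.51

e^(−λ·4.49) = 0.55 ⇒ λ = −ln(0.55)/4.49 = 0.133149.
Mean = 1/λ = 7.51041 minutes.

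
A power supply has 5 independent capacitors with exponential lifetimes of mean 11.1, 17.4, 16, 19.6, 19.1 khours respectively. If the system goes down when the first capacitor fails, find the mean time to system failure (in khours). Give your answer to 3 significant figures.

The first failure time is exponential with rate Σλ_i = 1/11.1 + 1/17.4 + 1/16 + 1/19.6 + 1/19.1 = 0.313438 per khour.
E[min] = 1/Σλ = 1/0.313438 = 3.19043 khours.

3.19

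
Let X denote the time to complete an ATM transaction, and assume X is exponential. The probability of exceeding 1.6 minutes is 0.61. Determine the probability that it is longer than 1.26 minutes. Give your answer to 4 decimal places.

e^(−λ·1.6) = 0.61 ⇒ λ = −ln(0.61)/1.6 = 0.308935.
P(X > 1.26) = e^(−0.308935·1.26) = e^(−0.38926) ≈ 0.6776.

0.6776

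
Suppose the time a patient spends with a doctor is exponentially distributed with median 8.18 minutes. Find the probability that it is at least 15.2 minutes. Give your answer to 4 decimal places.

0.2758

For an exponential, median = ln(2)/λ, so λ = ln 2 / 8.18 = 0.0847368 per minute.
P(X > 15.2) = e^(−λ·15.2) = e^(−1.288) ≈ 0.2758.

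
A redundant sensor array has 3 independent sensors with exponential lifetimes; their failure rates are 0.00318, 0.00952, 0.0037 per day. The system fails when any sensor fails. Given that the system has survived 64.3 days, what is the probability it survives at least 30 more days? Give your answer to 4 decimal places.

Time to first failure ~ Exp(Σλ) with Σλ = 0.0164.
By memorylessness, P(T > 64.3+30 | T > 64.3) = P(T > 30) = e^(−0.0164·30) ≈ 0.6114.

0.6114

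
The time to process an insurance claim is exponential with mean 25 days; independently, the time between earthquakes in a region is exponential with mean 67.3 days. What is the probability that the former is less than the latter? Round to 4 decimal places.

0.7291

λ_1 = 1/25 = 0.04, λ_2 = 1/67.3 = 0.0148588.
For independent exponentials, P(the former < the latter) = λ_1/(λ_1+λ_2) = 0.04/0.0548588 ≈ 0.7291.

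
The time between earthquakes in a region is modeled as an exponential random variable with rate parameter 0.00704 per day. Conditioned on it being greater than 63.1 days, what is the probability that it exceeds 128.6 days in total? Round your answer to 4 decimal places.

0.6306

By the memoryless property, P(X > 63.1+65.5 | X > 63.1) = P(X > 65.5).
P(X > 65.5) = e^(−0.46112) ≈ 0.6306.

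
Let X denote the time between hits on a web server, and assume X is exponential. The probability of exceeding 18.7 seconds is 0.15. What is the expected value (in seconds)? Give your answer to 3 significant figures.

e^(−λ·18.7) = 0.15 ⇒ λ = −ln(0.15)/18.7 = 0.10145.
Mean = 1/λ = 9.85705 seconds.

9.86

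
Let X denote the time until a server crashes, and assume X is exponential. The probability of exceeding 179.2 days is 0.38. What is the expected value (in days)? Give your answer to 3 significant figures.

e^(−λ·179.2) = 0.38 ⇒ λ = −ln(0.38)/179.2 = 0.00539946.
Mean = 1/λ = 185.204 days.

185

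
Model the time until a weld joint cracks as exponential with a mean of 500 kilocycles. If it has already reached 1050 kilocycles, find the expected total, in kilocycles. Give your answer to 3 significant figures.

1550

The rate is λ = 1/500 = 0.002 per kilocycle.
By memorylessness, E[X | X > 1050] = 1050 + 1/λ = 1050 + 500 = 1550 kilocycles.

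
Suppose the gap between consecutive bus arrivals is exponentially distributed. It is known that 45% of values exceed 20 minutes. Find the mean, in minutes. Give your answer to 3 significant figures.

25.0

e^(−λ·20) = 0.45 ⇒ λ = −ln(0.45)/20 = 0.0399254.
Mean = 1/λ = 25.0467 minutes.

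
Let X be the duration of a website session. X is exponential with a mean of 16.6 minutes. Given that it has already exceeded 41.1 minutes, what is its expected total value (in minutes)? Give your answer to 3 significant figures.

The rate is λ = 1/16.6 = 0.060241 per minute.
By memorylessness, E[X | X > 41.1] = 41.1 + 1/λ = 41.1 + 16.6 = 57.7 minutes.

57.7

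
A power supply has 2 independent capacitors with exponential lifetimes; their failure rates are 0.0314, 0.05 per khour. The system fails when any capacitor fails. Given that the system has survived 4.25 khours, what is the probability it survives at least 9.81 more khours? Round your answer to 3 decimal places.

Time to first failure ~ Exp(Σλ) with Σλ = 0.0814.
By memorylessness, P(T > 4.25+9.81 | T > 4.25) = P(T > 9.81) = e^(−0.0814·9.81) ≈ 0.450.

0.450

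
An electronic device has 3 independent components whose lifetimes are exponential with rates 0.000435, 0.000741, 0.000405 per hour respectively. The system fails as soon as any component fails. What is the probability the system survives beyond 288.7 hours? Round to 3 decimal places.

0.634

The time to first failure is exponential with rate Σλ = 0.000435 + 0.000741 + 0.000405 = 0.001581.
P(min > 288.7) = e^(−0.001581·288.7) = e^(−0.45643) ≈ 0.634.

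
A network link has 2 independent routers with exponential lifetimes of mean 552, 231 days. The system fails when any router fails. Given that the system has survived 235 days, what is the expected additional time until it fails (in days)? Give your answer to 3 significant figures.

163

First-failure rate Σλ = 1/552 + 1/231 = 0.0061406.
By memorylessness the expected residual is 1/Σλ = 162.851 days, regardless of the 235 already elapsed.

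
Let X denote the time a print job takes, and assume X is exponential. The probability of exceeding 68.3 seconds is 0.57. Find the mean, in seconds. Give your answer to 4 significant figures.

121.5

e^(−λ·68.3) = 0.57 ⇒ λ = −ln(0.57)/68.3 = 0.00823015.
Mean = 1/λ = 121.505 seconds.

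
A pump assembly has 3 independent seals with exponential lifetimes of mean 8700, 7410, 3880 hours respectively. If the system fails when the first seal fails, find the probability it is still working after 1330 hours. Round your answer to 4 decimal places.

0.5091

The first failure time is exponential with rate Σλ_i = 1/8700 + 1/7410 + 1/3880 = 0.000507627 per hour.
P(min > 1330) = e^(−0.000507627·1330) = e^(−0.67514) ≈ 0.5091.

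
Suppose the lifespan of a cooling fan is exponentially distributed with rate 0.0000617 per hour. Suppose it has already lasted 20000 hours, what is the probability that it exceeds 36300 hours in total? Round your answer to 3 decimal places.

0.366

P(X > s+t | X > s) = e^(−λ(s+t))/e^(−λs) = e^(−λt), independent of s = 20000.
P(X > 16300) = e^(−1.0057) ≈ 0.366.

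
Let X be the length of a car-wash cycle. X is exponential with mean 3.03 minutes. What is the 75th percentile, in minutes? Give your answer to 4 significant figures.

The rate is λ = 1/3.03 = 0.330033 per minute.
Set 1 − e^(−λt) = 0.75, so t = −ln(0.25)/λ = 1.3863/0.330033 ≈ 4.20047 minutes.

4.200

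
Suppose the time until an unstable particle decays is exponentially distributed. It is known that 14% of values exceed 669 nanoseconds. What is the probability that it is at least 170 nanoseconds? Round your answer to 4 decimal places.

0.6068

e^(−λ·669) = 0.14 ⇒ λ = −ln(0.14)/669 = 0.00293888.
P(X > 170) = e^(−0.00293888·170) = e^(−0.49961) ≈ 0.6068.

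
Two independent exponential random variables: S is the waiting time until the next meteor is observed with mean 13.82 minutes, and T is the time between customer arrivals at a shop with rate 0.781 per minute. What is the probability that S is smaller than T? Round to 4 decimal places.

λ_1 = 1/13.82 = 0.0723589, λ_2 = 0.781.
For independent exponentials, P(S < T) = λ_1/(λ_1+λ_2) = 0.0723589/0.853359 ≈ 0.0848.

0.0848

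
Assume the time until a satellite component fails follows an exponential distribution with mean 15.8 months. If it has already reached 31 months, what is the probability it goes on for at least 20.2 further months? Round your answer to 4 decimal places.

0.2785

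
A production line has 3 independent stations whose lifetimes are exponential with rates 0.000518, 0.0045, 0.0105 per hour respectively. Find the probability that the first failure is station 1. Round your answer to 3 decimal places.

The time to first failure is exponential with rate Σλ = 0.000518 + 0.0045 + 0.0105 = 0.015518.
P(station 1 first) = λ_1/Σλ = 0.000518/0.015518 ≈ 0.033.

0.033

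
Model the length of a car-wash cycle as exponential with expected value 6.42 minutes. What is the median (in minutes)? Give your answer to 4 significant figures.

4.450

The rate is λ = 1/6.42 = 0.155763 per minute.
Set 1 − e^(−λt) = 0.5, so t = −ln(0.5)/λ = 0.69315/0.155763 ≈ 4.45 minutes.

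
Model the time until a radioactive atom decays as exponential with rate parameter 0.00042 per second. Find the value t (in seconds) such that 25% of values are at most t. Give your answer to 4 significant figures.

685.0

Set 1 − e^(−λt) = 0.25, so t = −ln(0.75)/λ = 0.28768/0.00042 ≈ 684.957 seconds.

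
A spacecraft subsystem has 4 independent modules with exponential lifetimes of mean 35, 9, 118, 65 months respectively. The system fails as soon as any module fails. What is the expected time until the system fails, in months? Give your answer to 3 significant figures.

The first failure time is exponential with rate Σλ_i = 1/35 + 1/9 + 1/118 + 1/65 = 0.163542 per month.
E[min] = 1/Σλ = 1/0.163542 = 6.11465 months.

6.11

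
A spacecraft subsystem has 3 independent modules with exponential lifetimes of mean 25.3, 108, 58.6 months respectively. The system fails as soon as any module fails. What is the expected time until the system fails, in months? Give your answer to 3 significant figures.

15.2

The first failure time is exponential with rate Σλ_i = 1/25.3 + 1/108 + 1/58.6 = 0.0658498 per month.
E[min] = 1/Σλ = 1/0.0658498 = 15.1861 months.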